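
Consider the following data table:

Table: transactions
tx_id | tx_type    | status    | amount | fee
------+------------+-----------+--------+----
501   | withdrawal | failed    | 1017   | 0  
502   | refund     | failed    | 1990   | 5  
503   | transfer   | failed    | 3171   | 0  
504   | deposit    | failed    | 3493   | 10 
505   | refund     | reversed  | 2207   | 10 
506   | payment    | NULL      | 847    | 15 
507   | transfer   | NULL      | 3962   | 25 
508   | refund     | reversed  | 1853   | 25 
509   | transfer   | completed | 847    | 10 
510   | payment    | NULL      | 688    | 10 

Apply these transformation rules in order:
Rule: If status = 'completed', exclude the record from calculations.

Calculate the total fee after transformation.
100

Step 1: Identify records where status = 'completed'
Step 2: The excluded records sum to 10
Step 3: Original total fee = 110
Step 4: Remaining total = 110 - 10 = 100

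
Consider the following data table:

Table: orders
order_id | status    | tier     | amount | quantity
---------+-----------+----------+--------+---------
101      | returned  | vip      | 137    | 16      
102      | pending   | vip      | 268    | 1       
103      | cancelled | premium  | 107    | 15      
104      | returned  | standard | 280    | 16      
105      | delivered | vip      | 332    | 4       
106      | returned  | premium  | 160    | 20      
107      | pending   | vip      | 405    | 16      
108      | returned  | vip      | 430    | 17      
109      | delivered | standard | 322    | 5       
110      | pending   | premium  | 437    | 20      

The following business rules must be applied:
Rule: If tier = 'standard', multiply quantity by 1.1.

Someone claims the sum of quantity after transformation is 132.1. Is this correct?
Yes, the result is correct.

Step 1: Calculate the correct sum after transformation
Step 2: Apply multiplier 1.1 to records where tier = 'standard'
Step 3: Correct result = 132.1
Step 4: Claimed result = 132.1
Step 5: 132.1 = 132.1 ✓
Conclusion: The claimed result is correct.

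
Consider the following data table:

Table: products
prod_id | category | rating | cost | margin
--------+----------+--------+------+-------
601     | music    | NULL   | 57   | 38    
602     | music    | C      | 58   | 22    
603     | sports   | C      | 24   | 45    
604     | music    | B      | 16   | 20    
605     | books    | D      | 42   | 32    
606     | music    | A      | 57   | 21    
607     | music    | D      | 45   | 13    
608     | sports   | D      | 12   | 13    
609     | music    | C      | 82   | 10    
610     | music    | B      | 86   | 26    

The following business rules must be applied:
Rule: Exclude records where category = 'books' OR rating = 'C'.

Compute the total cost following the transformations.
273

Step 1: Find records where category = 'books' OR rating = 'C'
Step 2: 4 records match, summing to 206
Step 3: Original sum: 479
Step 4: Remaining sum = 479 - 206 = 273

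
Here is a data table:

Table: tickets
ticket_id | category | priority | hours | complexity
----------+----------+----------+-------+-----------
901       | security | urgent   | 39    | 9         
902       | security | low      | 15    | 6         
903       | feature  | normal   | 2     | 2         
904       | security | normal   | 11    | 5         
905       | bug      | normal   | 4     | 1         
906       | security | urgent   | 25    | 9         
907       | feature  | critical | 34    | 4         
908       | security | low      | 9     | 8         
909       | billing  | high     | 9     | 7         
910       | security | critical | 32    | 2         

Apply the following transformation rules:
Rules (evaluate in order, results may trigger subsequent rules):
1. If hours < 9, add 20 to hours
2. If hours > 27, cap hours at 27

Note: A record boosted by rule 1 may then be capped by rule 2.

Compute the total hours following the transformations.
196

Step 1: Apply rule 1 to records with hours < 9
  - 2 records get bonus of 20
  - Of these, 0 records then exceed 27 and get capped
Step 2: Apply rule 2 to records with hours > 27
  - 3 records (original) are capped
Step 3: Calculate final sum = 196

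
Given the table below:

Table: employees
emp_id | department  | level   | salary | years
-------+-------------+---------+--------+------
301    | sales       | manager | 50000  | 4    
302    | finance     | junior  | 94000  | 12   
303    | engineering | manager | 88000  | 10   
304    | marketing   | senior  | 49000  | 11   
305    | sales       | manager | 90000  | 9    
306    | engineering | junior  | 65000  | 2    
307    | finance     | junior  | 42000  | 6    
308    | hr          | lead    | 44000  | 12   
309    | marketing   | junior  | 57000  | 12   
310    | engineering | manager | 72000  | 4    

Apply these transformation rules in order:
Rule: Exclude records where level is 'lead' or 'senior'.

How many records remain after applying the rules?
8

Step 1: Count records to exclude
  - 1 (lead) + 1 (senior) = 2 records
Step 2: Total records: 10
Step 3: Remaining = 10 - 2 = 8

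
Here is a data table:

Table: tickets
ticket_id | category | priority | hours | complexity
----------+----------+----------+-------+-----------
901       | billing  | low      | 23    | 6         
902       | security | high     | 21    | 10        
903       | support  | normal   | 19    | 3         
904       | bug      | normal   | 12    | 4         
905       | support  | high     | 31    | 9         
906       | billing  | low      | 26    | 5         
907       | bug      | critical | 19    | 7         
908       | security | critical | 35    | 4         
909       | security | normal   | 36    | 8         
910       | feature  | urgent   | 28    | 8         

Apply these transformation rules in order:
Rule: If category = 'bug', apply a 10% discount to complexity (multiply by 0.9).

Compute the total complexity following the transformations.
62.9

Step 1: Records with category = 'bug' have total complexity = 11
Step 2: Apply multiplier: 11 × 0.9 = 9.9
Step 3: Other records total: 53
Step 4: Final sum = 9.9 + 53 = 62.9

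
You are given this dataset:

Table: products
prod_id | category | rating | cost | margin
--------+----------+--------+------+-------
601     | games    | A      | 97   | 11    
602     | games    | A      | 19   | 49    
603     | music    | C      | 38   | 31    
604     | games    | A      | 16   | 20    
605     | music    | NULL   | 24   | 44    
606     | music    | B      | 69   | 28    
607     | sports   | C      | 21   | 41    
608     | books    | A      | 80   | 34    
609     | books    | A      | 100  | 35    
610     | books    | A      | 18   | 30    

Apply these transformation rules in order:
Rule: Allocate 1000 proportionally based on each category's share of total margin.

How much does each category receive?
books: 306.5, games: 247.68, music: 318.89, sports: 126.93

Step 1: Calculate total margin = 323
Step 2: Calculate each category's proportion:
  books: 99/323 = 30.65% → 306.5
  games: 80/323 = 24.77% → 247.68
  music: 103/323 = 31.89% → 318.89
  sports: 41/323 = 12.69% → 126.93
Step 3: Verify: sum of allocations ≈ 1000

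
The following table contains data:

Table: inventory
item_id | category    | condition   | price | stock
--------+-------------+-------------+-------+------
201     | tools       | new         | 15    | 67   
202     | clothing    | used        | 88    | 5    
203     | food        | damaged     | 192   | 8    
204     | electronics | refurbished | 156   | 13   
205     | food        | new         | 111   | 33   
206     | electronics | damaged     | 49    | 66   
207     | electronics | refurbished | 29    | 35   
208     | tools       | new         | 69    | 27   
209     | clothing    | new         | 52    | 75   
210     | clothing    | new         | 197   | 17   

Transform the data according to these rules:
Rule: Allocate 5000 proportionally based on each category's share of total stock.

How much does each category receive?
clothing: 1401.73, electronics: 1647.4, food: 592.49, tools: 1358.38

Step 1: Calculate total stock = 346
Step 2: Calculate each category's proportion:
  clothing: 97/346 = 28.03% → 1401.73
  electronics: 114/346 = 32.95% → 1647.4
  food: 41/346 = 11.85% → 592.49
  tools: 94/346 = 27.17% → 1358.38
Step 3: Verify: sum of allocations ≈ 5000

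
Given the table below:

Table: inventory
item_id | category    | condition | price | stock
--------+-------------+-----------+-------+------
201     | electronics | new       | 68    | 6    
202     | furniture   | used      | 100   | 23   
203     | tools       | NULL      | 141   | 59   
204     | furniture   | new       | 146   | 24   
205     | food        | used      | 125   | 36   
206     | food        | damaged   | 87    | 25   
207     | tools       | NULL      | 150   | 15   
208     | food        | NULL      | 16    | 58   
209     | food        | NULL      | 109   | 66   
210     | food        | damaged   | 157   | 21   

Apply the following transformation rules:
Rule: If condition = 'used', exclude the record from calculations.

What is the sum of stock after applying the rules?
274

Step 1: Identify records where condition = 'used'
Step 2: The excluded records sum to 59
Step 3: Original total stock = 333
Step 4: Remaining total = 333 - 59 = 274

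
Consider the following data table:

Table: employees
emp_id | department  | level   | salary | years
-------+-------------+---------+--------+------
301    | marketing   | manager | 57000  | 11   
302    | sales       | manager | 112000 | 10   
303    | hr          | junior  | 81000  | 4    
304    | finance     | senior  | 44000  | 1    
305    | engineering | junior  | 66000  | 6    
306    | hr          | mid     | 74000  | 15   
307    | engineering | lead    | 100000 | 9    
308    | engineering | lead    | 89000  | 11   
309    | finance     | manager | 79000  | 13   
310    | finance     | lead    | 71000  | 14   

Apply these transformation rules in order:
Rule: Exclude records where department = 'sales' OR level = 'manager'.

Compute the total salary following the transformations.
525000

Step 1: Find records where department = 'sales' OR level = 'manager'
Step 2: 3 records match, summing to 248000
Step 3: Original sum: 773000
Step 4: Remaining sum = 773000 - 248000 = 525000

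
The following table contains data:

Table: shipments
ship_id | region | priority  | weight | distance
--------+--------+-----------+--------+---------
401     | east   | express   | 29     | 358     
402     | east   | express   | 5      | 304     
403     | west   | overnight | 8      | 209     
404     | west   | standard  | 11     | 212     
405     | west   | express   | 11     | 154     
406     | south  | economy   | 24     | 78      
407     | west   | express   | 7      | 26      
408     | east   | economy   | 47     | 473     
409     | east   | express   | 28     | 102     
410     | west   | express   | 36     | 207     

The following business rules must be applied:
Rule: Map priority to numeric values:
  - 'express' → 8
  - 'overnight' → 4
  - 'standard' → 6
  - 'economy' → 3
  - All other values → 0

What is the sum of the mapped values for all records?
64

Step 1: Apply mapping to each record
Step 2: Count by status:
  'express': 6 records × 8 = 48
  'overnight': 1 records × 4 = 4
  'standard': 1 records × 6 = 6
  'economy': 2 records × 3 = 6
Step 3: Sum all mapped values = 64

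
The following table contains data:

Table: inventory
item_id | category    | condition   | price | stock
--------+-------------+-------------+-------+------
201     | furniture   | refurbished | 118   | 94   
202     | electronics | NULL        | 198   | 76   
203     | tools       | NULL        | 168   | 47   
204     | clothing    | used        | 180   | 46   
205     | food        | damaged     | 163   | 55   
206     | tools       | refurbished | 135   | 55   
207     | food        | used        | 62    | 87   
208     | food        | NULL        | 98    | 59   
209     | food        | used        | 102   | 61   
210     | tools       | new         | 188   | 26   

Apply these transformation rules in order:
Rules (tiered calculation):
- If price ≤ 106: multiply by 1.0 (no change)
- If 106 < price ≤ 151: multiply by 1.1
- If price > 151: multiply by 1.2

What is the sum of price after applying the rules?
1616.7

Step 1: Tier 1 (price ≤ 106): 3 records, sum = 262 × 1.0 = 262.0
Step 2: Tier 2 (106 < price ≤ 151): 2 records, sum = 253 × 1.1 = 278.3
Step 3: Tier 3 (price > 151): 5 records, sum = 897 × 1.2 = 1076.4
Step 4: Final sum = 262.0 + 278.3 + 1076.4 = 1616.7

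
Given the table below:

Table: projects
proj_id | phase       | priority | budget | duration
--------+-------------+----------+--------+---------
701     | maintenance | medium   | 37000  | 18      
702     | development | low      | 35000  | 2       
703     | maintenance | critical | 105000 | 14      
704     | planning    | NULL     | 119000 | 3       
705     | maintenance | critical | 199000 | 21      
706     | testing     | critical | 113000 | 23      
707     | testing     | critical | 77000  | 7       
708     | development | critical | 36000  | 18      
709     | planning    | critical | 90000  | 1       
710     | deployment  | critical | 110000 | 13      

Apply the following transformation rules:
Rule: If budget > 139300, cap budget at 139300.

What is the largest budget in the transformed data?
139300

Step 1: Original maximum budget = 199000
Step 2: Apply cap at 139300
Step 3: 1 records had budget > 139300 and were capped
Step 4: Maximum after transformation = 139300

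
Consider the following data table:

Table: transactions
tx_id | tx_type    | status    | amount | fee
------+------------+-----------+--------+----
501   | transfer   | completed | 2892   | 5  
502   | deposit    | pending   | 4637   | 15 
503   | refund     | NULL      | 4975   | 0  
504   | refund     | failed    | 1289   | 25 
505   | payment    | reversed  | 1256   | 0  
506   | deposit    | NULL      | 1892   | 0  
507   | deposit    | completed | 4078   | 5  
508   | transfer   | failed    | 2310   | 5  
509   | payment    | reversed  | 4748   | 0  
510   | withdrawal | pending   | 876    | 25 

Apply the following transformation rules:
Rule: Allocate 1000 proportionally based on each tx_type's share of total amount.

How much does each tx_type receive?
deposit: 366.35, payment: 207.37, refund: 216.35, transfer: 179.67, withdrawal: 30.26

Step 1: Calculate total amount = 28953
Step 2: Calculate each tx_type's proportion:
  deposit: 10607/28953 = 36.64% → 366.35
  payment: 6004/28953 = 20.74% → 207.37
  refund: 6264/28953 = 21.64% → 216.35
  transfer: 5202/28953 = 17.97% → 179.67
  withdrawal: 876/28953 = 3.03% → 30.26
Step 3: Verify: sum of allocations ≈ 1000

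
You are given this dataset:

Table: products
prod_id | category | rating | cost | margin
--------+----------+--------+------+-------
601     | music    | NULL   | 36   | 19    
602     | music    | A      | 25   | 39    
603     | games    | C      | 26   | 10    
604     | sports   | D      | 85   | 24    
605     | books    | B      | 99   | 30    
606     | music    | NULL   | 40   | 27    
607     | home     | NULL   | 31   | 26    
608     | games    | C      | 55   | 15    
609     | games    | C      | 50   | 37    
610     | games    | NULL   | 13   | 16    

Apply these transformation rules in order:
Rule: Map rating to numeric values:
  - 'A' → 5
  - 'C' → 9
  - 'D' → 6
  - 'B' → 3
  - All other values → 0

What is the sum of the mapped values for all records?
41

Step 1: Apply mapping to each record
Step 2: Count by status:
  'A': 1 records × 5 = 5
  'C': 3 records × 9 = 27
  'D': 1 records × 6 = 6
  'B': 1 records × 3 = 3
Step 3: Sum all mapped values = 41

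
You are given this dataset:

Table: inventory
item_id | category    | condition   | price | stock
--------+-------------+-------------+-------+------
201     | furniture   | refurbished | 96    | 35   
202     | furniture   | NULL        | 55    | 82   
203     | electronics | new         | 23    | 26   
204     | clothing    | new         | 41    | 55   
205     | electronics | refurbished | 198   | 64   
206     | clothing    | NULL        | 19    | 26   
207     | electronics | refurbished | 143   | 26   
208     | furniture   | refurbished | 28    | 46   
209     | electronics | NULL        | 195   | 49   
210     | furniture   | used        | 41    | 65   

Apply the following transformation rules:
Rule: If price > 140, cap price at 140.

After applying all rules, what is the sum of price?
723

Step 1: 3 records have price > 140
Step 2: These records originally summed to 536
Step 3: After capping: 3 × 140 = 420
Step 4: Unaffected records sum: 303
Step 5: Final sum = 420 + 303 = 723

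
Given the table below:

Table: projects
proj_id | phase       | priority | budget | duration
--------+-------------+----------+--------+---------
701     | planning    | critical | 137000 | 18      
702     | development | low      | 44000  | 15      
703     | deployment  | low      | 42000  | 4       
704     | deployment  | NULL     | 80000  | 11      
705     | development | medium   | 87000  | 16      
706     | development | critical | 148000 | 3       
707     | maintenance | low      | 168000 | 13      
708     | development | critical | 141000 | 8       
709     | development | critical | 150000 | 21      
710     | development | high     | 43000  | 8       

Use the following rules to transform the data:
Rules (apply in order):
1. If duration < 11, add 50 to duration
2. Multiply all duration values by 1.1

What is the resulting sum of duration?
348.7

Step 1: Apply Rule 1 - Add 50 to records with duration < 11
  - 4 records affected: 23 + (4 × 50) = 223
  - Unaffected records: 94
  - Sum after Rule 1: 317
Step 2: Apply Rule 2 - Multiply all by 1.1
  - 317 × 1.1 = 348.7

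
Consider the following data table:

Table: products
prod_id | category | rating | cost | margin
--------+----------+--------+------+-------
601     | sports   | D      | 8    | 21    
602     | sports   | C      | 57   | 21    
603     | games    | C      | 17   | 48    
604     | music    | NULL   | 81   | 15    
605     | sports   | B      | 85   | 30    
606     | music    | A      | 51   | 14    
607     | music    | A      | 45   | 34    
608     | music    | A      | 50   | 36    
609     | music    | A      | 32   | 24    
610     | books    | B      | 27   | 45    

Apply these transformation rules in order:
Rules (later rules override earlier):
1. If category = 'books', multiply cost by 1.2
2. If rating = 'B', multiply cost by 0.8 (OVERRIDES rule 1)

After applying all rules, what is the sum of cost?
430.6

Step 1: Rule 2 takes priority for records with rating = 'B'
  - 2 records: 112 × 0.8 = 89.6
Step 2: Rule 1 applies to remaining records with category = 'books'
  - 0 records: 0 × 1.2 = 0.0
Step 3: Other records unchanged: 341
Step 4: Final sum = 89.6 + 0.0 + 341 = 430.6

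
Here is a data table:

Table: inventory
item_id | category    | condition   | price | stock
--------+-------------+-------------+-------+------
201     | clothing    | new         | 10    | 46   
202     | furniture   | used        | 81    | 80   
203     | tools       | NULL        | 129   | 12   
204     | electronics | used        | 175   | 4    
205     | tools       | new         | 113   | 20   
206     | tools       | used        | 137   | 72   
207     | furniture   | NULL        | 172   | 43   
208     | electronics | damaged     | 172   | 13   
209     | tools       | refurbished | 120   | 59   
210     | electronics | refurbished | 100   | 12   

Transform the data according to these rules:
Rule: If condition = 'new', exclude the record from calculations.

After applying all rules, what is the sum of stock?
295

Step 1: Identify records where condition = 'new'
Step 2: The excluded records sum to 66
Step 3: Original total stock = 361
Step 4: Remaining total = 361 - 66 = 295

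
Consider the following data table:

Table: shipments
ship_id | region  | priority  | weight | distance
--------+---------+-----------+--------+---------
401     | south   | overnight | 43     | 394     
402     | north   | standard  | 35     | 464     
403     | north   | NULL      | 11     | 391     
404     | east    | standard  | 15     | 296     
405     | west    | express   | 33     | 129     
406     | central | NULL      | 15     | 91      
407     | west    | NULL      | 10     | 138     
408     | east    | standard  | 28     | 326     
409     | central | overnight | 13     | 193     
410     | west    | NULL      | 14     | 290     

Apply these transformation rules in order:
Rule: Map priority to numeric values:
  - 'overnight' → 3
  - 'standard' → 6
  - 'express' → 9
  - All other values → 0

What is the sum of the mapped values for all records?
33

Step 1: Apply mapping to each record
Step 2: Count by status:
  'overnight': 2 records × 3 = 6
  'standard': 3 records × 6 = 18
  'express': 1 records × 9 = 9
Step 3: Sum all mapped values = 33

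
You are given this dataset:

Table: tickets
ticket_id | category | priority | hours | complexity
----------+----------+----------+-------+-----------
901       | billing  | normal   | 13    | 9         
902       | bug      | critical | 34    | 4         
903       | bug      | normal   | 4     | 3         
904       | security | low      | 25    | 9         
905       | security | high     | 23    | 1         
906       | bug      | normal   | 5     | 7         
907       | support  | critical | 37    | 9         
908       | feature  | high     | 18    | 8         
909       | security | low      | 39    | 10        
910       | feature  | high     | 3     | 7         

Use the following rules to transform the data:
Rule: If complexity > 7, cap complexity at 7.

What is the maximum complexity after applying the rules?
7

Step 1: Original maximum complexity = 10
Step 2: Apply cap at 7
Step 3: 5 records had complexity > 7 and were capped
Step 4: Maximum after transformation = 7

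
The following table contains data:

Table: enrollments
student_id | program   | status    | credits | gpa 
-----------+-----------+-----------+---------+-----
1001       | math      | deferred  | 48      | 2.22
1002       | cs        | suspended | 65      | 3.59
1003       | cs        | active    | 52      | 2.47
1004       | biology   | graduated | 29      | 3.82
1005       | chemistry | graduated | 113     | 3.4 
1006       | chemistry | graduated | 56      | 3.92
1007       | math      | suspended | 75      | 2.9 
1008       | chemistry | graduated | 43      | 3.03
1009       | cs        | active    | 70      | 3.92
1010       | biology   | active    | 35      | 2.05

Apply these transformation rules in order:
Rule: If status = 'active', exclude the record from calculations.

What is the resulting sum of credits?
429

Step 1: Identify records where status = 'active'
Step 2: The excluded records sum to 157
Step 3: Original total credits = 586
Step 4: Remaining total = 586 - 157 = 429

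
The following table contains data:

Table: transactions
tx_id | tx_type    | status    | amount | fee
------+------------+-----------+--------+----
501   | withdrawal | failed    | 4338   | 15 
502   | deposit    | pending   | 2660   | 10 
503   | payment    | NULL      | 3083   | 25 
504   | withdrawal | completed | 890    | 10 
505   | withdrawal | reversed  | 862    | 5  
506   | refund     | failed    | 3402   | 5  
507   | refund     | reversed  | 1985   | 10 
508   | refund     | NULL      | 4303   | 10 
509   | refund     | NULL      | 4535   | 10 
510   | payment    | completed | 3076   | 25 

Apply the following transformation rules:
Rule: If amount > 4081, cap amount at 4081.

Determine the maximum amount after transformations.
4081

Step 1: Original maximum amount = 4535
Step 2: Apply cap at 4081
Step 3: 3 records had amount > 4081 and were capped
Step 4: Maximum after transformation = 4081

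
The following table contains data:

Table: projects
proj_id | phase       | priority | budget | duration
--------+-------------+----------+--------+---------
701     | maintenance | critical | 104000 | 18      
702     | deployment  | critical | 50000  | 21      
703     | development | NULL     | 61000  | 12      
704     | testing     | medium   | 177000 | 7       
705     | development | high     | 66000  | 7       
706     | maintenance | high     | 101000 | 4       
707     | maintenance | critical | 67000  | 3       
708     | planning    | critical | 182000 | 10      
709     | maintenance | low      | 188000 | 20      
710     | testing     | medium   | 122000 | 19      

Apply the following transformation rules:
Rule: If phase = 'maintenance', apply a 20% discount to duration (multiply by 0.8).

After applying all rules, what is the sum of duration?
112.0

Step 1: Records with phase = 'maintenance' have total duration = 45
Step 2: Apply multiplier: 45 × 0.8 = 36.0
Step 3: Other records total: 76
Step 4: Final sum = 36.0 + 76 = 112.0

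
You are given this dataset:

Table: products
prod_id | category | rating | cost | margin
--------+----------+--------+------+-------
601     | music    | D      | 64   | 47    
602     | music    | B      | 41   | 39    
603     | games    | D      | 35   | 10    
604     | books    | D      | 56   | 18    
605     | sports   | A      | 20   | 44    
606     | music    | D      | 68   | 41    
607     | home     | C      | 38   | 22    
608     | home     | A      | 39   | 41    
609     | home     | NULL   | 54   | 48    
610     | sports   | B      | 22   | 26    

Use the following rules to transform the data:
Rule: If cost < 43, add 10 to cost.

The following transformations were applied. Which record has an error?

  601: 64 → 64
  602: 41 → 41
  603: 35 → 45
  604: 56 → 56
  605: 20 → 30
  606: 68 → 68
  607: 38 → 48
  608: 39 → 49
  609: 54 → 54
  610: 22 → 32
Record 602 has an error. The correct transformed value should be 51, not 41.

Step 1: Check each record against the rule
Step 2: Record 602 has cost = 41
Step 3: Since 41 < 43, the bonus should have been applied
Step 4: Correct value = 51, but claimed value = 41
Conclusion: Record 602 has the error.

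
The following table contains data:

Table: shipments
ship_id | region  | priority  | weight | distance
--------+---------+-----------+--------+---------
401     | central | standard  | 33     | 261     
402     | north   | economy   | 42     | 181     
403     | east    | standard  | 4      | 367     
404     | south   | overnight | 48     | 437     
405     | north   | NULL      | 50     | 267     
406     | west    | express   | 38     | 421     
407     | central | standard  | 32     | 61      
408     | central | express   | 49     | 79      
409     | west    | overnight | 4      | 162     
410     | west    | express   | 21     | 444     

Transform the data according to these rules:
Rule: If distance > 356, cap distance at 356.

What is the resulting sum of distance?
2435

Step 1: 4 records have distance > 356
Step 2: These records originally summed to 1669
Step 3: After capping: 4 × 356 = 1424
Step 4: Unaffected records sum: 1011
Step 5: Final sum = 1424 + 1011 = 2435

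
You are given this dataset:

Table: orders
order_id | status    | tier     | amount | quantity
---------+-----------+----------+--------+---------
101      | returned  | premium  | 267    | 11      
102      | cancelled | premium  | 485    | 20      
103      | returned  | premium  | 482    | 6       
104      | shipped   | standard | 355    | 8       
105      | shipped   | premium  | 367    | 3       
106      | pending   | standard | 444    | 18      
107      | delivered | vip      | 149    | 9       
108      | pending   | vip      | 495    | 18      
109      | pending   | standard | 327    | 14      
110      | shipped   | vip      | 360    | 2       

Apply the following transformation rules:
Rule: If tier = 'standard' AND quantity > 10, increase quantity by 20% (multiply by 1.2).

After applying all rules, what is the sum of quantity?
115.4

Step 1: Find records where tier = 'standard' AND quantity > 10
Step 2: 2 records match, summing to 32
Step 3: After multiplier: 32 × 1.2 = 38.4
Step 4: Unaffected records sum: 77
Step 5: Final sum = 38.4 + 77 = 115.4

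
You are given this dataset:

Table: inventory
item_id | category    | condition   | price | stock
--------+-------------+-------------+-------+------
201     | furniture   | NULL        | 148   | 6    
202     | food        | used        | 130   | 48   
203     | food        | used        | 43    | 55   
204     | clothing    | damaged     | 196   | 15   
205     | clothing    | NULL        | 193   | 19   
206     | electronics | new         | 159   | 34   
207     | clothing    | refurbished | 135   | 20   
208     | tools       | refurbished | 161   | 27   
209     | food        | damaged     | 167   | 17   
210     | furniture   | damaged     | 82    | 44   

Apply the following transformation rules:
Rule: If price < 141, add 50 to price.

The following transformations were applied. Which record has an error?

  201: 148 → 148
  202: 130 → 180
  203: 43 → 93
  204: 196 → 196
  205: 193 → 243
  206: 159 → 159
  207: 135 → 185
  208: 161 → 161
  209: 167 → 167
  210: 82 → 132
Record 205 has an error. The correct transformed value should be 193, not 243.

Step 1: Check each record against the rule
Step 2: Record 205 has price = 193
Step 3: Since 193 >= 141, the bonus should not have been applied
Step 4: Correct value = 193, but claimed value = 243
Conclusion: Record 205 has the error.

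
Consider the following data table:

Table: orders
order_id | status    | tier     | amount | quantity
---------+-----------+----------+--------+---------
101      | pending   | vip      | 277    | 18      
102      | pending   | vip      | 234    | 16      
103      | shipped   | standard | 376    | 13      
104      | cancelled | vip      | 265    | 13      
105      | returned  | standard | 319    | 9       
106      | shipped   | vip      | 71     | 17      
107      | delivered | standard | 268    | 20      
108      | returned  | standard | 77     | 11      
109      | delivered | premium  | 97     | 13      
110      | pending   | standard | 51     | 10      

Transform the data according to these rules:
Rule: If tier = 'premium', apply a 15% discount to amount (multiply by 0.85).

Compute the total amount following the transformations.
2020.45

Step 1: Records with tier = 'premium' have total amount = 97
Step 2: Apply multiplier: 97 × 0.85 = 82.45
Step 3: Other records total: 1938
Step 4: Final sum = 82.45 + 1938 = 2020.45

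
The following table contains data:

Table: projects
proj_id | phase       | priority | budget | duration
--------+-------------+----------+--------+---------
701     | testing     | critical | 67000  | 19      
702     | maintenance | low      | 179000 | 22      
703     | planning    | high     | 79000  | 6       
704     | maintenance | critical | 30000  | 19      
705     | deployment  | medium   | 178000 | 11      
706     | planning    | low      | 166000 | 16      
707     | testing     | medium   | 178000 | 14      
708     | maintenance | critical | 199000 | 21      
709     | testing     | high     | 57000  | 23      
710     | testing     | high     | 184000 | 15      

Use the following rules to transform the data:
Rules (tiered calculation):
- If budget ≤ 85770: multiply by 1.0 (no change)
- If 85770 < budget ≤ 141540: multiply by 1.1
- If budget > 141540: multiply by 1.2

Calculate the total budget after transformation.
1533800.0

Step 1: Tier 1 (budget ≤ 85770): 4 records, sum = 233000 × 1.0 = 233000.0
Step 2: Tier 2 (85770 < budget ≤ 141540): 0 records, sum = 0 × 1.1 = 0.0
Step 3: Tier 3 (budget > 141540): 6 records, sum = 1084000 × 1.2 = 1300800.0
Step 4: Final sum = 233000.0 + 0.0 + 1300800.0 = 1533800.0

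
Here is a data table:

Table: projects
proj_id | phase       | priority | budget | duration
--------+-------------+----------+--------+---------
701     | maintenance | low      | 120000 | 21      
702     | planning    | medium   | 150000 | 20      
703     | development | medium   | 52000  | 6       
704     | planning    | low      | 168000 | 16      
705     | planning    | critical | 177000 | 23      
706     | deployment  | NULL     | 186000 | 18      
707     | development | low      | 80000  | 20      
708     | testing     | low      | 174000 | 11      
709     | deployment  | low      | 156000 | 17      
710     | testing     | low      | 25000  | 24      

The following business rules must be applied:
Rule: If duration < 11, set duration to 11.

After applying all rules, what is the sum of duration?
181

Step 1: 1 records have duration < 11
Step 2: These records originally summed to 6
Step 3: After setting to minimum: 1 × 11 = 11
Step 4: Unaffected records sum: 170
Step 5: Final sum = 11 + 170 = 181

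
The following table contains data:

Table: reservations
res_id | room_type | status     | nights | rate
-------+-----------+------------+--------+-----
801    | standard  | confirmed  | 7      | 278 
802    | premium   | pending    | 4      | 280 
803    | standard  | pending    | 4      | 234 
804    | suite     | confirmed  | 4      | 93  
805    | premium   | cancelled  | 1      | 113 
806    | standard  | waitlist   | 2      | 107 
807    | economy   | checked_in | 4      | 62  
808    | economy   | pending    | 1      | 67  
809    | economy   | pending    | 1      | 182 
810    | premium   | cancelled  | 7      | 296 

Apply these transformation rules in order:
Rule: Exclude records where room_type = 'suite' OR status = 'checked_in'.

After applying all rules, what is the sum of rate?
1557

Step 1: Find records where room_type = 'suite' OR status = 'checked_in'
Step 2: 2 records match, summing to 155
Step 3: Original sum: 1712
Step 4: Remaining sum = 1712 - 155 = 1557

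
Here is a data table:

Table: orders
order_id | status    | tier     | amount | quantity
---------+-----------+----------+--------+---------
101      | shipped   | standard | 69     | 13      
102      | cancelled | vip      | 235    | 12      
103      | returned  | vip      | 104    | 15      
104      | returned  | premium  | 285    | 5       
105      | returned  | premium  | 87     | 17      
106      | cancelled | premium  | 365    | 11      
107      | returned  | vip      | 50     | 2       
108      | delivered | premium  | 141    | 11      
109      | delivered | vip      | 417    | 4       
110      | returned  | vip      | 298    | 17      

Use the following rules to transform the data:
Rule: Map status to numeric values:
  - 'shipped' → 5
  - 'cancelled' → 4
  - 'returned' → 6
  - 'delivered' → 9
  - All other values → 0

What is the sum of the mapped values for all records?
61

Step 1: Apply mapping to each record
Step 2: Count by status:
  'shipped': 1 records × 5 = 5
  'cancelled': 2 records × 4 = 8
  'returned': 5 records × 6 = 30
  'delivered': 2 records × 9 = 18
Step 3: Sum all mapped values = 61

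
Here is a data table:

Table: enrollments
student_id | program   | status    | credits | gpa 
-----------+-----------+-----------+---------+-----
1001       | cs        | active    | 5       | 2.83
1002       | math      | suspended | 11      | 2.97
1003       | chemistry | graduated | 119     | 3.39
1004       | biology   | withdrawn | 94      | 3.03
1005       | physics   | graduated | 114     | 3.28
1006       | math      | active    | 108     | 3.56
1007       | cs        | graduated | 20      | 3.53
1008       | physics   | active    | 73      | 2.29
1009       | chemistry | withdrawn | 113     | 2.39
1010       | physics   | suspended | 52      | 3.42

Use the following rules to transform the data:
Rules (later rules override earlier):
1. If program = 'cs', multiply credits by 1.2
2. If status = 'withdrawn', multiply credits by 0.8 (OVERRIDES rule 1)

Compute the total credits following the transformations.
672.6

Step 1: Rule 2 takes priority for records with status = 'withdrawn'
  - 2 records: 207 × 0.8 = 165.6
Step 2: Rule 1 applies to remaining records with program = 'cs'
  - 2 records: 25 × 1.2 = 30.0
Step 3: Other records unchanged: 477
Step 4: Final sum = 165.6 + 30.0 + 477 = 672.6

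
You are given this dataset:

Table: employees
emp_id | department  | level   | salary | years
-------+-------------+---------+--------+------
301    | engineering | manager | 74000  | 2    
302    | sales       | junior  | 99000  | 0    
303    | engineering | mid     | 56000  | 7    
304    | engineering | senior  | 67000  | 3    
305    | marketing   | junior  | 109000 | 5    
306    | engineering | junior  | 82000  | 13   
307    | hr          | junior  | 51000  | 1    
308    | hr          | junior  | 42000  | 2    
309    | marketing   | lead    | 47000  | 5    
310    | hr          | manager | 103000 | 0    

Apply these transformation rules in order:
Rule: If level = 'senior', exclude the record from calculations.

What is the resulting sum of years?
35

Step 1: Identify records where level = 'senior'
Step 2: The excluded records sum to 3
Step 3: Original total years = 38
Step 4: Remaining total = 38 - 3 = 35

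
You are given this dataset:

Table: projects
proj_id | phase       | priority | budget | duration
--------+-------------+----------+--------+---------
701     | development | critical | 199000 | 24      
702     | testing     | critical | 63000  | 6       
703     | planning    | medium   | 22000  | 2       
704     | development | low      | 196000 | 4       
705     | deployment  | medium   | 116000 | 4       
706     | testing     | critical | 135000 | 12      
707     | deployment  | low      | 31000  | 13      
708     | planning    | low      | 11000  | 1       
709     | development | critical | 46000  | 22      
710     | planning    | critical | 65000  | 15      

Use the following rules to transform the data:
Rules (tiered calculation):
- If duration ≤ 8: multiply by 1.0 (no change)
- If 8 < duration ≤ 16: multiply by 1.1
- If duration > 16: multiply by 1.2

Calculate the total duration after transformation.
116.2

Step 1: Tier 1 (duration ≤ 8): 5 records, sum = 17 × 1.0 = 17.0
Step 2: Tier 2 (8 < duration ≤ 16): 3 records, sum = 40 × 1.1 = 44.0
Step 3: Tier 3 (duration > 16): 2 records, sum = 46 × 1.2 = 55.2
Step 4: Final sum = 17.0 + 44.0 + 55.2 = 116.2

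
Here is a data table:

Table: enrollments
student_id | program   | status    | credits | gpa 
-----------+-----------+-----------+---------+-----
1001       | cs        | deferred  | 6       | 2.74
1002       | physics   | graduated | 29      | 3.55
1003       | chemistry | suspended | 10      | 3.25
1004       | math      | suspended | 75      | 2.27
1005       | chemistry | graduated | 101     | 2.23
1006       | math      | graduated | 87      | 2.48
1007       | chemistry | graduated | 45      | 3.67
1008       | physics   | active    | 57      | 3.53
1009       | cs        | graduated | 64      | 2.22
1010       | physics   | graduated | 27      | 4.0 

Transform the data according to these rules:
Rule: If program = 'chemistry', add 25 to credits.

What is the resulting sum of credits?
576

Step 1: Count records where program = 'chemistry': 3
Step 2: Total bonus added: 3 × 25 = 75
Step 3: Original sum of credits: 501
Step 4: Final sum = 501 + 75 = 576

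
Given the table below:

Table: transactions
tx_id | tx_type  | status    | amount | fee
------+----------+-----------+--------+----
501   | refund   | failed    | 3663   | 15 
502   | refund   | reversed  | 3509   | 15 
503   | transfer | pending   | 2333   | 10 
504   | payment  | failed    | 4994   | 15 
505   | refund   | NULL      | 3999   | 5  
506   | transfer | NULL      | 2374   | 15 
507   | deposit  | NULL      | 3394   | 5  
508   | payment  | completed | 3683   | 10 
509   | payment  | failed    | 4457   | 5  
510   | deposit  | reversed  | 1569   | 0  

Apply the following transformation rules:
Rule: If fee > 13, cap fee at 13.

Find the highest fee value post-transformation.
13

Step 1: Original maximum fee = 15
Step 2: Apply cap at 13
Step 3: 4 records had fee > 13 and were capped
Step 4: Maximum after transformation = 13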